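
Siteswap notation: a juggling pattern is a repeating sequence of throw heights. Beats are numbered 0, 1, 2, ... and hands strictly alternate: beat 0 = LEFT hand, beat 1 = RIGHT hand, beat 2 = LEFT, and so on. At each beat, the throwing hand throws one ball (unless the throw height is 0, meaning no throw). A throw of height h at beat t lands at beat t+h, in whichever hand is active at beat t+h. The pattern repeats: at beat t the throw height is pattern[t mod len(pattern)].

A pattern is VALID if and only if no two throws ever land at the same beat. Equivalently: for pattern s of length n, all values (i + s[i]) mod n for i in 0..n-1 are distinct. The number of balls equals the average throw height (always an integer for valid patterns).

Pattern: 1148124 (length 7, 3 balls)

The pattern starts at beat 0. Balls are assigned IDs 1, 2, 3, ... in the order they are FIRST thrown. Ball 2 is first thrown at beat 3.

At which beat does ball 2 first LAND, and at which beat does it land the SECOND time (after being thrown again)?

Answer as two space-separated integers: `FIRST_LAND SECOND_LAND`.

Answer: 11 12

Derivation:
Beat 0 (L): throw ball1 h=1 -> lands@1:R; in-air after throw: [b1@1:R]
Beat 1 (R): throw ball1 h=1 -> lands@2:L; in-air after throw: [b1@2:L]
Beat 2 (L): throw ball1 h=4 -> lands@6:L; in-air after throw: [b1@6:L]
Beat 3 (R): throw ball2 h=8 -> lands@11:R; in-air after throw: [b1@6:L b2@11:R]
Beat 4 (L): throw ball3 h=1 -> lands@5:R; in-air after throw: [b3@5:R b1@6:L b2@11:R]
Beat 5 (R): throw ball3 h=2 -> lands@7:R; in-air after throw: [b1@6:L b3@7:R b2@11:R]
Beat 6 (L): throw ball1 h=4 -> lands@10:L; in-air after throw: [b3@7:R b1@10:L b2@11:R]
Beat 7 (R): throw ball3 h=1 -> lands@8:L; in-air after throw: [b3@8:L b1@10:L b2@11:R]
Beat 8 (L): throw ball3 h=1 -> lands@9:R; in-air after throw: [b3@9:R b1@10:L b2@11:R]
Beat 9 (R): throw ball3 h=4 -> lands@13:R; in-air after throw: [b1@10:L b2@11:R b3@13:R]
Beat 10 (L): throw ball1 h=8 -> lands@18:L; in-air after throw: [b2@11:R b3@13:R b1@18:L]
Beat 11 (R): throw ball2 h=1 -> lands@12:L; in-air after throw: [b2@12:L b3@13:R b1@18:L]
Beat 12 (L): throw ball2 h=2 -> lands@14:L; in-air after throw: [b3@13:R b2@14:L b1@18:L]
Ball 2: thrown@3 h=8 -> first land @11; rethrown@11 h=1 -> second land @12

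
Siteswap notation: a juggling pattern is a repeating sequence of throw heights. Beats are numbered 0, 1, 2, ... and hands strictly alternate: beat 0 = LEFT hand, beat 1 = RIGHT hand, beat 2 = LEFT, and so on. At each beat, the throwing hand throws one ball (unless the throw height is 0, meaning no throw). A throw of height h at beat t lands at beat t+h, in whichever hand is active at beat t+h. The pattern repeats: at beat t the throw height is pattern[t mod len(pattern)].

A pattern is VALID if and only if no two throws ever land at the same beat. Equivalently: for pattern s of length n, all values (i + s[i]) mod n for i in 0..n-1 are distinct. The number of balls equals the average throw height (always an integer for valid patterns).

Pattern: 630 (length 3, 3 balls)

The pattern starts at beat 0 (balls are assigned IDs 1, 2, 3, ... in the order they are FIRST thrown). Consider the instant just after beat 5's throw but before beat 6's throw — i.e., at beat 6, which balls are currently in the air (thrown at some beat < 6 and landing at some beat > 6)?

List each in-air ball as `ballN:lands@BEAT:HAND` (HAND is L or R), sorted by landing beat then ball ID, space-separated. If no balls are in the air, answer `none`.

Beat 0 (L): throw ball1 h=6 -> lands@6:L; in-air after throw: [b1@6:L]
Beat 1 (R): throw ball2 h=3 -> lands@4:L; in-air after throw: [b2@4:L b1@6:L]
Beat 3 (R): throw ball3 h=6 -> lands@9:R; in-air after throw: [b2@4:L b1@6:L b3@9:R]
Beat 4 (L): throw ball2 h=3 -> lands@7:R; in-air after throw: [b1@6:L b2@7:R b3@9:R]
Beat 6 (L): throw ball1 h=6 -> lands@12:L; in-air after throw: [b2@7:R b3@9:R b1@12:L]

Answer: ball2:lands@7:R ball3:lands@9:R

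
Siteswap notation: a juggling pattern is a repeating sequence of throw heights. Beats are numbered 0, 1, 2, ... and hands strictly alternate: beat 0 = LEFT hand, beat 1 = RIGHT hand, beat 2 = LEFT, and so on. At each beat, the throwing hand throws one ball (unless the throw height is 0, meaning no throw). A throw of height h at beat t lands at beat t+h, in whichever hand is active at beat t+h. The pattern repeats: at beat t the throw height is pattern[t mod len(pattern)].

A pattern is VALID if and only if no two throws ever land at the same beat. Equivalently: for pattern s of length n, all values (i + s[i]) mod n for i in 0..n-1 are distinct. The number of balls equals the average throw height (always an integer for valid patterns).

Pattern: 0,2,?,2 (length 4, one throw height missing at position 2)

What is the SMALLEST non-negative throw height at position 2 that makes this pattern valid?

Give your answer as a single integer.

Answer: 0

Derivation:
i=0: (0 + 0) mod 4 = 0
i=1: (1 + 2) mod 4 = 3
i=2: s[i]=? (unknown)
i=3: (3 + 2) mod 4 = 1
Known residues: [0, 1, 3]; need a permutation of 0..3, so missing residue r = 2
Need (2 + s) mod 4 = 2; smallest s = (2 - 2) mod 4 = 0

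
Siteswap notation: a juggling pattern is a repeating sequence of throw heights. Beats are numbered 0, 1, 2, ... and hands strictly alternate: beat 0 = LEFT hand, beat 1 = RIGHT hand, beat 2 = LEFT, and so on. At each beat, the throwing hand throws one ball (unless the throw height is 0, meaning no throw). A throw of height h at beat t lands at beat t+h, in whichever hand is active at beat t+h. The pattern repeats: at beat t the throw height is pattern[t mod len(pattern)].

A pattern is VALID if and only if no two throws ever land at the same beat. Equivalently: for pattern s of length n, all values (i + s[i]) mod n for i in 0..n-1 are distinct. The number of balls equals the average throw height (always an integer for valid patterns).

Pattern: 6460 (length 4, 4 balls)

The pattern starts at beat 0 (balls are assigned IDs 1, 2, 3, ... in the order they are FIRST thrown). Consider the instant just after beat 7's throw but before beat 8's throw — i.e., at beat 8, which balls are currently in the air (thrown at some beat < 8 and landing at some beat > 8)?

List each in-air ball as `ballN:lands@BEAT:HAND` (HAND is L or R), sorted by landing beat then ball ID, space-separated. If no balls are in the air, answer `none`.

Answer: ball2:lands@9:R ball4:lands@10:L ball1:lands@12:L

Derivation:
Beat 0 (L): throw ball1 h=6 -> lands@6:L; in-air after throw: [b1@6:L]
Beat 1 (R): throw ball2 h=4 -> lands@5:R; in-air after throw: [b2@5:R b1@6:L]
Beat 2 (L): throw ball3 h=6 -> lands@8:L; in-air after throw: [b2@5:R b1@6:L b3@8:L]
Beat 4 (L): throw ball4 h=6 -> lands@10:L; in-air after throw: [b2@5:R b1@6:L b3@8:L b4@10:L]
Beat 5 (R): throw ball2 h=4 -> lands@9:R; in-air after throw: [b1@6:L b3@8:L b2@9:R b4@10:L]
Beat 6 (L): throw ball1 h=6 -> lands@12:L; in-air after throw: [b3@8:L b2@9:R b4@10:L b1@12:L]
Beat 8 (L): throw ball3 h=6 -> lands@14:L; in-air after throw: [b2@9:R b4@10:L b1@12:L b3@14:L]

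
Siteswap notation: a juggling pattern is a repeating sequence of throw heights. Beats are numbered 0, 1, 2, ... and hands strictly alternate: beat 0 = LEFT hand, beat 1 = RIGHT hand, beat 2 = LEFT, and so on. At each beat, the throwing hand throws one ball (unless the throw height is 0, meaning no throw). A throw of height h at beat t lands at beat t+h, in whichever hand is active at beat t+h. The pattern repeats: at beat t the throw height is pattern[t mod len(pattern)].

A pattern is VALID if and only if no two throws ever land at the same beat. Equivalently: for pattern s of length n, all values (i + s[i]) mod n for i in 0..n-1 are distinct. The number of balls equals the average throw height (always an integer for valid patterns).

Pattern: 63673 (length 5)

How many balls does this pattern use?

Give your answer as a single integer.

Answer: 5

Derivation:
Pattern = [6, 3, 6, 7, 3], length n = 5
  position 0: throw height = 6, running sum = 6
  position 1: throw height = 3, running sum = 9
  position 2: throw height = 6, running sum = 15
  position 3: throw height = 7, running sum = 22
  position 4: throw height = 3, running sum = 25
Total sum = 25; balls = sum / n = 25 / 5 = 5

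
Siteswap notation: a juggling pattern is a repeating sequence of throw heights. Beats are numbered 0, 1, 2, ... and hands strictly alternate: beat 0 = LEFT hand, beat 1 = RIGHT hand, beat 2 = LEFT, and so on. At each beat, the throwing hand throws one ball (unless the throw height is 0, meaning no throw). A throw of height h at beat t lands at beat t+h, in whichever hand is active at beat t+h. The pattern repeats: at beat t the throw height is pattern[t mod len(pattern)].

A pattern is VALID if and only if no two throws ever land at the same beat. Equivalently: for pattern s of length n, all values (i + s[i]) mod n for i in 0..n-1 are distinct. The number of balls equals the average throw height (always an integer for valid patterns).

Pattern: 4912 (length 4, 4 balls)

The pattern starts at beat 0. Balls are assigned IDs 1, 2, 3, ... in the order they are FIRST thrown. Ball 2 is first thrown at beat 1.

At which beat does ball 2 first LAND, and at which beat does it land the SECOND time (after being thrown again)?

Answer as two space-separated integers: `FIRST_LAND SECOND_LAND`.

Answer: 10 11

Derivation:
Beat 0 (L): throw ball1 h=4 -> lands@4:L; in-air after throw: [b1@4:L]
Beat 1 (R): throw ball2 h=9 -> lands@10:L; in-air after throw: [b1@4:L b2@10:L]
Beat 2 (L): throw ball3 h=1 -> lands@3:R; in-air after throw: [b3@3:R b1@4:L b2@10:L]
Beat 3 (R): throw ball3 h=2 -> lands@5:R; in-air after throw: [b1@4:L b3@5:R b2@10:L]
Beat 4 (L): throw ball1 h=4 -> lands@8:L; in-air after throw: [b3@5:R b1@8:L b2@10:L]
Beat 5 (R): throw ball3 h=9 -> lands@14:L; in-air after throw: [b1@8:L b2@10:L b3@14:L]
Beat 6 (L): throw ball4 h=1 -> lands@7:R; in-air after throw: [b4@7:R b1@8:L b2@10:L b3@14:L]
Beat 7 (R): throw ball4 h=2 -> lands@9:R; in-air after throw: [b1@8:L b4@9:R b2@10:L b3@14:L]
Beat 8 (L): throw ball1 h=4 -> lands@12:L; in-air after throw: [b4@9:R b2@10:L b1@12:L b3@14:L]
Beat 9 (R): throw ball4 h=9 -> lands@18:L; in-air after throw: [b2@10:L b1@12:L b3@14:L b4@18:L]
Beat 10 (L): throw ball2 h=1 -> lands@11:R; in-air after throw: [b2@11:R b1@12:L b3@14:L b4@18:L]
Beat 11 (R): throw ball2 h=2 -> lands@13:R; in-air after throw: [b1@12:L b2@13:R b3@14:L b4@18:L]
Ball 2: thrown@1 h=9 -> first land @10; rethrown@10 h=1 -> second land @11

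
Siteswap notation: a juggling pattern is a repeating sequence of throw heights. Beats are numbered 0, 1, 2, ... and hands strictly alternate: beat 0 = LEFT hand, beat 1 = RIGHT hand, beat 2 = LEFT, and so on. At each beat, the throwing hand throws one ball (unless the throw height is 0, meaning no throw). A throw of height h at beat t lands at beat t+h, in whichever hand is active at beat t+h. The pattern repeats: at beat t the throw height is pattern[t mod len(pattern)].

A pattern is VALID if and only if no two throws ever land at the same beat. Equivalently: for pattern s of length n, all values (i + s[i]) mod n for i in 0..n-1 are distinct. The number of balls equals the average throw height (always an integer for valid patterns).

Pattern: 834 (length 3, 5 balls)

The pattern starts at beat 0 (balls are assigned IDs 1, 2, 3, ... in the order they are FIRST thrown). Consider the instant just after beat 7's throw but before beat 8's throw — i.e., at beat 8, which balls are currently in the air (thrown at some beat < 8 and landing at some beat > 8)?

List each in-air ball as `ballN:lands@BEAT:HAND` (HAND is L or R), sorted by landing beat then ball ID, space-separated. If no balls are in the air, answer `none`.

Beat 0 (L): throw ball1 h=8 -> lands@8:L; in-air after throw: [b1@8:L]
Beat 1 (R): throw ball2 h=3 -> lands@4:L; in-air after throw: [b2@4:L b1@8:L]
Beat 2 (L): throw ball3 h=4 -> lands@6:L; in-air after throw: [b2@4:L b3@6:L b1@8:L]
Beat 3 (R): throw ball4 h=8 -> lands@11:R; in-air after throw: [b2@4:L b3@6:L b1@8:L b4@11:R]
Beat 4 (L): throw ball2 h=3 -> lands@7:R; in-air after throw: [b3@6:L b2@7:R b1@8:L b4@11:R]
Beat 5 (R): throw ball5 h=4 -> lands@9:R; in-air after throw: [b3@6:L b2@7:R b1@8:L b5@9:R b4@11:R]
Beat 6 (L): throw ball3 h=8 -> lands@14:L; in-air after throw: [b2@7:R b1@8:L b5@9:R b4@11:R b3@14:L]
Beat 7 (R): throw ball2 h=3 -> lands@10:L; in-air after throw: [b1@8:L b5@9:R b2@10:L b4@11:R b3@14:L]
Beat 8 (L): throw ball1 h=4 -> lands@12:L; in-air after throw: [b5@9:R b2@10:L b4@11:R b1@12:L b3@14:L]

Answer: ball5:lands@9:R ball2:lands@10:L ball4:lands@11:R ball3:lands@14:L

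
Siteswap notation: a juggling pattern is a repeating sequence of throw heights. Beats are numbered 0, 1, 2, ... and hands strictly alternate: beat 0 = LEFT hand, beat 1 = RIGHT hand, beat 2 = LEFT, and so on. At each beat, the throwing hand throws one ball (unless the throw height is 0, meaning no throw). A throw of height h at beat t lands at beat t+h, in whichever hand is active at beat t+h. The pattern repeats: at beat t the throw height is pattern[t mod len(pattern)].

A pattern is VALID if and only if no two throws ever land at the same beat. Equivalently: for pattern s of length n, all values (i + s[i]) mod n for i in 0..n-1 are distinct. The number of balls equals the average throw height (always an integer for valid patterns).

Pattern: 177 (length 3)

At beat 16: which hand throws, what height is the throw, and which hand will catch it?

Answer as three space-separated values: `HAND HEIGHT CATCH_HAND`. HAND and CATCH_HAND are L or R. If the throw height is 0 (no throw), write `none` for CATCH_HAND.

Beat 16: 16 mod 2 = 0, so hand = L
Throw height = pattern[16 mod 3] = pattern[1] = 7
Lands at beat 16+7=23, 23 mod 2 = 1, so catch hand = R

Answer: L 7 R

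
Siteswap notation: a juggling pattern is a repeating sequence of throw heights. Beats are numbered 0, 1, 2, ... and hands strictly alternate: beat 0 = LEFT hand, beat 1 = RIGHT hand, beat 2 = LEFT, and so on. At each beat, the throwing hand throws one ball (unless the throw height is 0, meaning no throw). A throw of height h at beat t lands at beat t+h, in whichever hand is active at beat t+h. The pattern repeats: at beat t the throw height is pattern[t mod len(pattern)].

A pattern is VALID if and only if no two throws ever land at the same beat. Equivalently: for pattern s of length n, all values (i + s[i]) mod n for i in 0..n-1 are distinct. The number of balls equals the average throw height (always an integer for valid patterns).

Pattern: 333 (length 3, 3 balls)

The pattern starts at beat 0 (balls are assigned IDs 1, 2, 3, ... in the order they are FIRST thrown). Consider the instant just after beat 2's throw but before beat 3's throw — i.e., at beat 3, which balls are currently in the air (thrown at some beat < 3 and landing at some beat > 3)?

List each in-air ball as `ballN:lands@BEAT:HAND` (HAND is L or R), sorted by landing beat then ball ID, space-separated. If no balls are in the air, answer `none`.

Answer: ball2:lands@4:L ball3:lands@5:R

Derivation:
Beat 0 (L): throw ball1 h=3 -> lands@3:R; in-air after throw: [b1@3:R]
Beat 1 (R): throw ball2 h=3 -> lands@4:L; in-air after throw: [b1@3:R b2@4:L]
Beat 2 (L): throw ball3 h=3 -> lands@5:R; in-air after throw: [b1@3:R b2@4:L b3@5:R]
Beat 3 (R): throw ball1 h=3 -> lands@6:L; in-air after throw: [b2@4:L b3@5:R b1@6:L]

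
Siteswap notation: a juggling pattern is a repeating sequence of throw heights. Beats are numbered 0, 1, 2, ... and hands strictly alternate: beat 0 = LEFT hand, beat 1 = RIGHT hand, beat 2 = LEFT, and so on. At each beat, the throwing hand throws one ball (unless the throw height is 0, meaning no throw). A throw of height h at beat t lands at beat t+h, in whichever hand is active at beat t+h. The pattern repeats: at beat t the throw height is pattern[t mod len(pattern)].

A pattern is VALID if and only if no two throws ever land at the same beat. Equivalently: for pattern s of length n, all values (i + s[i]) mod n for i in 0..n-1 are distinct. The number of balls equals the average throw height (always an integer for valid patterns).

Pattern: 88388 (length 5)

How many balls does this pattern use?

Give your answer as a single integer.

Pattern = [8, 8, 3, 8, 8], length n = 5
  position 0: throw height = 8, running sum = 8
  position 1: throw height = 8, running sum = 16
  position 2: throw height = 3, running sum = 19
  position 3: throw height = 8, running sum = 27
  position 4: throw height = 8, running sum = 35
Total sum = 35; balls = sum / n = 35 / 5 = 7

Answer: 7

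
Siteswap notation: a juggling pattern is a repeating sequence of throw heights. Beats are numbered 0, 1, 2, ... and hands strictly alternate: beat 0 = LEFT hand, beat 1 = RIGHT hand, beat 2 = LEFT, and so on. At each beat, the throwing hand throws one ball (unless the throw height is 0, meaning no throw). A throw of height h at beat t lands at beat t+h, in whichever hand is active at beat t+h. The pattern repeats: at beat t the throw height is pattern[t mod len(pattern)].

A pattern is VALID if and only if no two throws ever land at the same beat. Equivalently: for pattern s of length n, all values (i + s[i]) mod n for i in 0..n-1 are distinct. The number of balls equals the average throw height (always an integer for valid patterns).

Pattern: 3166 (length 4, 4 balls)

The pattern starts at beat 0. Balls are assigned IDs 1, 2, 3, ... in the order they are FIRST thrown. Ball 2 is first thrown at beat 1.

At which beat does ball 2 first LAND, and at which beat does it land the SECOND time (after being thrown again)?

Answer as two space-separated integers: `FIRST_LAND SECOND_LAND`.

Beat 0 (L): throw ball1 h=3 -> lands@3:R; in-air after throw: [b1@3:R]
Beat 1 (R): throw ball2 h=1 -> lands@2:L; in-air after throw: [b2@2:L b1@3:R]
Beat 2 (L): throw ball2 h=6 -> lands@8:L; in-air after throw: [b1@3:R b2@8:L]
Beat 3 (R): throw ball1 h=6 -> lands@9:R; in-air after throw: [b2@8:L b1@9:R]
Beat 4 (L): throw ball3 h=3 -> lands@7:R; in-air after throw: [b3@7:R b2@8:L b1@9:R]
Beat 5 (R): throw ball4 h=1 -> lands@6:L; in-air after throw: [b4@6:L b3@7:R b2@8:L b1@9:R]
Beat 6 (L): throw ball4 h=6 -> lands@12:L; in-air after throw: [b3@7:R b2@8:L b1@9:R b4@12:L]
Beat 7 (R): throw ball3 h=6 -> lands@13:R; in-air after throw: [b2@8:L b1@9:R b4@12:L b3@13:R]
Beat 8 (L): throw ball2 h=3 -> lands@11:R; in-air after throw: [b1@9:R b2@11:R b4@12:L b3@13:R]
Ball 2: thrown@1 h=1 -> first land @2; rethrown@2 h=6 -> second land @8

Answer: 2 8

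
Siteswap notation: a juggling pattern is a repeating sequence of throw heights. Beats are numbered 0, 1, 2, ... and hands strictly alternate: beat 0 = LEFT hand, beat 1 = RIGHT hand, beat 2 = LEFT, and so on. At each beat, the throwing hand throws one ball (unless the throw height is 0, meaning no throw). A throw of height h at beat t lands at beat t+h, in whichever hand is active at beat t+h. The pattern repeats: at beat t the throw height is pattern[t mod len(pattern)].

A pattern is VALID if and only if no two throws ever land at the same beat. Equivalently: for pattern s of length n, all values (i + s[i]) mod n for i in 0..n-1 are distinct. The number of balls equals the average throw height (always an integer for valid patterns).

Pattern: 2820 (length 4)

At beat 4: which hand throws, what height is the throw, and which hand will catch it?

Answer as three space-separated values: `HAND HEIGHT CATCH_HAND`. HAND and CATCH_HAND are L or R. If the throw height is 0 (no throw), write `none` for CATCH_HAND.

Answer: L 2 L

Derivation:
Beat 4: 4 mod 2 = 0, so hand = L
Throw height = pattern[4 mod 4] = pattern[0] = 2
Lands at beat 4+2=6, 6 mod 2 = 0, so catch hand = L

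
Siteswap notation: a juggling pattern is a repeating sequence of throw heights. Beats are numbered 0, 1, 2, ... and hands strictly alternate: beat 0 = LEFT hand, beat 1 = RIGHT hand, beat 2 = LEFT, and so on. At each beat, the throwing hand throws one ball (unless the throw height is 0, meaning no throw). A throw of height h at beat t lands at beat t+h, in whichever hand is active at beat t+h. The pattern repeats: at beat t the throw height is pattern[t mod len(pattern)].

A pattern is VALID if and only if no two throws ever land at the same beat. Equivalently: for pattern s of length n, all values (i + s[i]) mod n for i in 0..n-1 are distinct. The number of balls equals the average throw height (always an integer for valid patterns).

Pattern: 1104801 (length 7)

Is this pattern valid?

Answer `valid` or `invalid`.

Answer: invalid

Derivation:
i=0: (i + s[i]) mod n = (0 + 1) mod 7 = 1
i=1: (i + s[i]) mod n = (1 + 1) mod 7 = 2
i=2: (i + s[i]) mod n = (2 + 0) mod 7 = 2
i=3: (i + s[i]) mod n = (3 + 4) mod 7 = 0
i=4: (i + s[i]) mod n = (4 + 8) mod 7 = 5
i=5: (i + s[i]) mod n = (5 + 0) mod 7 = 5
i=6: (i + s[i]) mod n = (6 + 1) mod 7 = 0
Residues: [1, 2, 2, 0, 5, 5, 0], distinct: False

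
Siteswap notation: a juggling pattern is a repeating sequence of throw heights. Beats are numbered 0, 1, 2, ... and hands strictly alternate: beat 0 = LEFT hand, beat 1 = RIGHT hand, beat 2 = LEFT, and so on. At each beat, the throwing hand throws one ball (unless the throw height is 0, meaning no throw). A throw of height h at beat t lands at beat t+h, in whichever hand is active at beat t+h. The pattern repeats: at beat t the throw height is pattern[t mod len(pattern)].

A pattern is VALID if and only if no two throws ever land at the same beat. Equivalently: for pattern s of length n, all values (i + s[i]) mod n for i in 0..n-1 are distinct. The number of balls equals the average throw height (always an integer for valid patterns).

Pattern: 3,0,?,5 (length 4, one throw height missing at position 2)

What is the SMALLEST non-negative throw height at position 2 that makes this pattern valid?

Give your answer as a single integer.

Answer: 0

Derivation:
i=0: (0 + 3) mod 4 = 3
i=1: (1 + 0) mod 4 = 1
i=2: s[i]=? (unknown)
i=3: (3 + 5) mod 4 = 0
Known residues: [0, 1, 3]; need a permutation of 0..3, so missing residue r = 2
Need (2 + s) mod 4 = 2; smallest s = (2 - 2) mod 4 = 0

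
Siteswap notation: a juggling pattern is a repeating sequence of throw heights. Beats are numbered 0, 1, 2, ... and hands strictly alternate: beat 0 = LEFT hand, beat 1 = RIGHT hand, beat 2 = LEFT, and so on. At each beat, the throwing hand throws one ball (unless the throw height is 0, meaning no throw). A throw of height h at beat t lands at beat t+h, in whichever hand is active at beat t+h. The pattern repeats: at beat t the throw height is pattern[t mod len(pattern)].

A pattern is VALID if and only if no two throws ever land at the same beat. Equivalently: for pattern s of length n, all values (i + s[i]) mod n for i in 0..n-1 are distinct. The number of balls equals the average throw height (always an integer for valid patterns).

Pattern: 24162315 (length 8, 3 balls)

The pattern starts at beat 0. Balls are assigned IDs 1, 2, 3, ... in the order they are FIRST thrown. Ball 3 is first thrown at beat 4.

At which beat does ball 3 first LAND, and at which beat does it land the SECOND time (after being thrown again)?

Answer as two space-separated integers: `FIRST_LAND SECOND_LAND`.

Beat 0 (L): throw ball1 h=2 -> lands@2:L; in-air after throw: [b1@2:L]
Beat 1 (R): throw ball2 h=4 -> lands@5:R; in-air after throw: [b1@2:L b2@5:R]
Beat 2 (L): throw ball1 h=1 -> lands@3:R; in-air after throw: [b1@3:R b2@5:R]
Beat 3 (R): throw ball1 h=6 -> lands@9:R; in-air after throw: [b2@5:R b1@9:R]
Beat 4 (L): throw ball3 h=2 -> lands@6:L; in-air after throw: [b2@5:R b3@6:L b1@9:R]
Beat 5 (R): throw ball2 h=3 -> lands@8:L; in-air after throw: [b3@6:L b2@8:L b1@9:R]
Beat 6 (L): throw ball3 h=1 -> lands@7:R; in-air after throw: [b3@7:R b2@8:L b1@9:R]
Beat 7 (R): throw ball3 h=5 -> lands@12:L; in-air after throw: [b2@8:L b1@9:R b3@12:L]
Ball 3: thrown@4 h=2 -> first land @6; rethrown@6 h=1 -> second land @7

Answer: 6 7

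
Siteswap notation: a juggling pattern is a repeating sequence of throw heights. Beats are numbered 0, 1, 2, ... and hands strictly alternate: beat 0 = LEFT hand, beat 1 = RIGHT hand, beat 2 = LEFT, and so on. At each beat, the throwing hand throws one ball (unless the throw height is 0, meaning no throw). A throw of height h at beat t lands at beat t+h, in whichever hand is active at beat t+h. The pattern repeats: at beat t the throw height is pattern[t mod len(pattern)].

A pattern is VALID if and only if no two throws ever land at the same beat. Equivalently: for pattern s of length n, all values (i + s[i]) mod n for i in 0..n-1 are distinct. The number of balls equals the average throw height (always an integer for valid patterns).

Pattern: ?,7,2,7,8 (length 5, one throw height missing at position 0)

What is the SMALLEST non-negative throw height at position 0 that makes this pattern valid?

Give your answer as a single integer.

i=0: s[i]=? (unknown)
i=1: (1 + 7) mod 5 = 3
i=2: (2 + 2) mod 5 = 4
i=3: (3 + 7) mod 5 = 0
i=4: (4 + 8) mod 5 = 2
Known residues: [0, 2, 3, 4]; need a permutation of 0..4, so missing residue r = 1
Need (0 + s) mod 5 = 1; smallest s = (1 - 0) mod 5 = 1

Answer: 1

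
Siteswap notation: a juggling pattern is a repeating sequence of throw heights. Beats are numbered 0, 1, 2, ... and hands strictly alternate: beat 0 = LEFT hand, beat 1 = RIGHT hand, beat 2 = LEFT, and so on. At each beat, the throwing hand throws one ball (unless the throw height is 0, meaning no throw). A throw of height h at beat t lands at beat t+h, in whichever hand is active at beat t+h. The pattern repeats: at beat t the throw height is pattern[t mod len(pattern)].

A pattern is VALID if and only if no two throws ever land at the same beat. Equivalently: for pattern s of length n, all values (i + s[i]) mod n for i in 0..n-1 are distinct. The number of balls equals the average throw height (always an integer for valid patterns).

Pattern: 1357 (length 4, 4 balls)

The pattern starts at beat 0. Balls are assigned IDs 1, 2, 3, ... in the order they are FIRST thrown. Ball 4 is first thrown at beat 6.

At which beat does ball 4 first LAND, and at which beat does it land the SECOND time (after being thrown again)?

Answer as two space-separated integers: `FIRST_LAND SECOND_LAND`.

Answer: 11 18

Derivation:
Beat 0 (L): throw ball1 h=1 -> lands@1:R; in-air after throw: [b1@1:R]
Beat 1 (R): throw ball1 h=3 -> lands@4:L; in-air after throw: [b1@4:L]
Beat 2 (L): throw ball2 h=5 -> lands@7:R; in-air after throw: [b1@4:L b2@7:R]
Beat 3 (R): throw ball3 h=7 -> lands@10:L; in-air after throw: [b1@4:L b2@7:R b3@10:L]
Beat 4 (L): throw ball1 h=1 -> lands@5:R; in-air after throw: [b1@5:R b2@7:R b3@10:L]
Beat 5 (R): throw ball1 h=3 -> lands@8:L; in-air after throw: [b2@7:R b1@8:L b3@10:L]
Beat 6 (L): throw ball4 h=5 -> lands@11:R; in-air after throw: [b2@7:R b1@8:L b3@10:L b4@11:R]
Beat 7 (R): throw ball2 h=7 -> lands@14:L; in-air after throw: [b1@8:L b3@10:L b4@11:R b2@14:L]
Beat 8 (L): throw ball1 h=1 -> lands@9:R; in-air after throw: [b1@9:R b3@10:L b4@11:R b2@14:L]
Beat 9 (R): throw ball1 h=3 -> lands@12:L; in-air after throw: [b3@10:L b4@11:R b1@12:L b2@14:L]
Beat 10 (L): throw ball3 h=5 -> lands@15:R; in-air after throw: [b4@11:R b1@12:L b2@14:L b3@15:R]
Beat 11 (R): throw ball4 h=7 -> lands@18:L; in-air after throw: [b1@12:L b2@14:L b3@15:R b4@18:L]
Beat 12 (L): throw ball1 h=1 -> lands@13:R; in-air after throw: [b1@13:R b2@14:L b3@15:R b4@18:L]
Beat 13 (R): throw ball1 h=3 -> lands@16:L; in-air after throw: [b2@14:L b3@15:R b1@16:L b4@18:L]
Beat 14 (L): throw ball2 h=5 -> lands@19:R; in-air after throw: [b3@15:R b1@16:L b4@18:L b2@19:R]
Beat 15 (R): throw ball3 h=7 -> lands@22:L; in-air after throw: [b1@16:L b4@18:L b2@19:R b3@22:L]
Beat 16 (L): throw ball1 h=1 -> lands@17:R; in-air after throw: [b1@17:R b4@18:L b2@19:R b3@22:L]
Beat 17 (R): throw ball1 h=3 -> lands@20:L; in-air after throw: [b4@18:L b2@19:R b1@20:L b3@22:L]
Beat 18 (L): throw ball4 h=5 -> lands@23:R; in-air after throw: [b2@19:R b1@20:L b3@22:L b4@23:R]
Ball 4: thrown@6 h=5 -> first land @11; rethrown@11 h=7 -> second land @18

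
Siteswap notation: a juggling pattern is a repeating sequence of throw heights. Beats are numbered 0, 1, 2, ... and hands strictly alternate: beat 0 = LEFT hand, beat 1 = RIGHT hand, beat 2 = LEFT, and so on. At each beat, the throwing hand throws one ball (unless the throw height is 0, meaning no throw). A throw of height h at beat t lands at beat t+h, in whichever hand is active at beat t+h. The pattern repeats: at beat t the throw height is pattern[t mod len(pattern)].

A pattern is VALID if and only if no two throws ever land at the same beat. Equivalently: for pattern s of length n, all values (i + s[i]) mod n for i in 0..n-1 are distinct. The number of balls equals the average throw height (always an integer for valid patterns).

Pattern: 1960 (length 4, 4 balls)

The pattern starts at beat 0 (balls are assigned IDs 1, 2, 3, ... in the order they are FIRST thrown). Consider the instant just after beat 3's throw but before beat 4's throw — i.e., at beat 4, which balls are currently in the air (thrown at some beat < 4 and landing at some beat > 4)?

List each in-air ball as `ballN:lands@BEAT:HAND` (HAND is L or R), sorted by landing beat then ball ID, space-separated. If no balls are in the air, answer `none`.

Beat 0 (L): throw ball1 h=1 -> lands@1:R; in-air after throw: [b1@1:R]
Beat 1 (R): throw ball1 h=9 -> lands@10:L; in-air after throw: [b1@10:L]
Beat 2 (L): throw ball2 h=6 -> lands@8:L; in-air after throw: [b2@8:L b1@10:L]
Beat 4 (L): throw ball3 h=1 -> lands@5:R; in-air after throw: [b3@5:R b2@8:L b1@10:L]

Answer: ball2:lands@8:L ball1:lands@10:L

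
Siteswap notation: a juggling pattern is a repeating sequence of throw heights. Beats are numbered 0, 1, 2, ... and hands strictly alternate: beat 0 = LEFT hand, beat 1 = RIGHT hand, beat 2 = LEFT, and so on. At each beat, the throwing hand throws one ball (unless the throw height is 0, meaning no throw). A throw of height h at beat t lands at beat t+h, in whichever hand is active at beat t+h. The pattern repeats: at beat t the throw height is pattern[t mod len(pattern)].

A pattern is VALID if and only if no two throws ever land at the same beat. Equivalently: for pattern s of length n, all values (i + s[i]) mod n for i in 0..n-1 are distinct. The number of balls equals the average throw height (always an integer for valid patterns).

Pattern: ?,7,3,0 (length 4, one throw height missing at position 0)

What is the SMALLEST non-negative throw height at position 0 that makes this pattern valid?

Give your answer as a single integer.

i=0: s[i]=? (unknown)
i=1: (1 + 7) mod 4 = 0
i=2: (2 + 3) mod 4 = 1
i=3: (3 + 0) mod 4 = 3
Known residues: [0, 1, 3]; need a permutation of 0..3, so missing residue r = 2
Need (0 + s) mod 4 = 2; smallest s = (2 - 0) mod 4 = 2

Answer: 2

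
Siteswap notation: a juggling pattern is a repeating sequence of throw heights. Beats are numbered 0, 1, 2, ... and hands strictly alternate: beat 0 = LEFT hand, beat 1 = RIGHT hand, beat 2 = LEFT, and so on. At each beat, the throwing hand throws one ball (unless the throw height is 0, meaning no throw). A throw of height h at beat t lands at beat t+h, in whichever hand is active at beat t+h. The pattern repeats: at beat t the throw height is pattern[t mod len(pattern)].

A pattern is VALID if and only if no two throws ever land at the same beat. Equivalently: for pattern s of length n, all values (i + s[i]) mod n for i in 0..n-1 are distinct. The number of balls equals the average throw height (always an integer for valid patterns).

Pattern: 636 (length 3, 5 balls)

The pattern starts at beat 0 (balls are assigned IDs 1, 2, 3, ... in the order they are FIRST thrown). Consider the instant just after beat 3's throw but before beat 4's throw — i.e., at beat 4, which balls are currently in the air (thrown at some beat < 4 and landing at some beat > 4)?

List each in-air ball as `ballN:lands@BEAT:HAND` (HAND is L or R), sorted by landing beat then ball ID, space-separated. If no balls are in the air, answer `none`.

Beat 0 (L): throw ball1 h=6 -> lands@6:L; in-air after throw: [b1@6:L]
Beat 1 (R): throw ball2 h=3 -> lands@4:L; in-air after throw: [b2@4:L b1@6:L]
Beat 2 (L): throw ball3 h=6 -> lands@8:L; in-air after throw: [b2@4:L b1@6:L b3@8:L]
Beat 3 (R): throw ball4 h=6 -> lands@9:R; in-air after throw: [b2@4:L b1@6:L b3@8:L b4@9:R]
Beat 4 (L): throw ball2 h=3 -> lands@7:R; in-air after throw: [b1@6:L b2@7:R b3@8:L b4@9:R]

Answer: ball1:lands@6:L ball3:lands@8:L ball4:lands@9:R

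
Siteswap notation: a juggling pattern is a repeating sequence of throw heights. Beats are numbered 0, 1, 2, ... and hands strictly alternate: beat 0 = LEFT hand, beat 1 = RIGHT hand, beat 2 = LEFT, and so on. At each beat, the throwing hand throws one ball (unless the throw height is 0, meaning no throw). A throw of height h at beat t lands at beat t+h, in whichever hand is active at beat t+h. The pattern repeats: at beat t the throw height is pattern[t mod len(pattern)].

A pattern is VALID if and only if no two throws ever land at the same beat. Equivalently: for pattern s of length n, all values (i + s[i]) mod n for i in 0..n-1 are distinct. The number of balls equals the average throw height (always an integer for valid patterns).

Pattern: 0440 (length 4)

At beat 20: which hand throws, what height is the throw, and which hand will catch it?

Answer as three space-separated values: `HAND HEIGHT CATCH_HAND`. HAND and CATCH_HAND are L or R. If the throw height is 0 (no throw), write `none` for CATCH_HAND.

Answer: L 0 none

Derivation:
Beat 20: 20 mod 2 = 0, so hand = L
Throw height = pattern[20 mod 4] = pattern[0] = 0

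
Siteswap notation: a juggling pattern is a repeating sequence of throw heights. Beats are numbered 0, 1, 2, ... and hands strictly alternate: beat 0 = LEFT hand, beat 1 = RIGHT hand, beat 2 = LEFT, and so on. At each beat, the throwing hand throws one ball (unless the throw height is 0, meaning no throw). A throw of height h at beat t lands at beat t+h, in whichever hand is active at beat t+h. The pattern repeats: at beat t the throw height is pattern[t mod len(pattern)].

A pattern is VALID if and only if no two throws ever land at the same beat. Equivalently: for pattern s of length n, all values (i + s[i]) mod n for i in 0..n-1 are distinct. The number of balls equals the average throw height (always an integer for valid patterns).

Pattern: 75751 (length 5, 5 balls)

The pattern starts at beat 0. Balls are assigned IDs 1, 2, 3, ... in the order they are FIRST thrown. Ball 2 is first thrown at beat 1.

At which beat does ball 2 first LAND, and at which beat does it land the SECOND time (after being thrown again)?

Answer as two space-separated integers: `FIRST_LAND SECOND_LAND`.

Answer: 6 11

Derivation:
Beat 0 (L): throw ball1 h=7 -> lands@7:R; in-air after throw: [b1@7:R]
Beat 1 (R): throw ball2 h=5 -> lands@6:L; in-air after throw: [b2@6:L b1@7:R]
Beat 2 (L): throw ball3 h=7 -> lands@9:R; in-air after throw: [b2@6:L b1@7:R b3@9:R]
Beat 3 (R): throw ball4 h=5 -> lands@8:L; in-air after throw: [b2@6:L b1@7:R b4@8:L b3@9:R]
Beat 4 (L): throw ball5 h=1 -> lands@5:R; in-air after throw: [b5@5:R b2@6:L b1@7:R b4@8:L b3@9:R]
Beat 5 (R): throw ball5 h=7 -> lands@12:L; in-air after throw: [b2@6:L b1@7:R b4@8:L b3@9:R b5@12:L]
Beat 6 (L): throw ball2 h=5 -> lands@11:R; in-air after throw: [b1@7:R b4@8:L b3@9:R b2@11:R b5@12:L]
Beat 7 (R): throw ball1 h=7 -> lands@14:L; in-air after throw: [b4@8:L b3@9:R b2@11:R b5@12:L b1@14:L]
Beat 8 (L): throw ball4 h=5 -> lands@13:R; in-air after throw: [b3@9:R b2@11:R b5@12:L b4@13:R b1@14:L]
Beat 9 (R): throw ball3 h=1 -> lands@10:L; in-air after throw: [b3@10:L b2@11:R b5@12:L b4@13:R b1@14:L]
Beat 10 (L): throw ball3 h=7 -> lands@17:R; in-air after throw: [b2@11:R b5@12:L b4@13:R b1@14:L b3@17:R]
Beat 11 (R): throw ball2 h=5 -> lands@16:L; in-air after throw: [b5@12:L b4@13:R b1@14:L b2@16:L b3@17:R]
Ball 2: thrown@1 h=5 -> first land @6; rethrown@6 h=5 -> second land @11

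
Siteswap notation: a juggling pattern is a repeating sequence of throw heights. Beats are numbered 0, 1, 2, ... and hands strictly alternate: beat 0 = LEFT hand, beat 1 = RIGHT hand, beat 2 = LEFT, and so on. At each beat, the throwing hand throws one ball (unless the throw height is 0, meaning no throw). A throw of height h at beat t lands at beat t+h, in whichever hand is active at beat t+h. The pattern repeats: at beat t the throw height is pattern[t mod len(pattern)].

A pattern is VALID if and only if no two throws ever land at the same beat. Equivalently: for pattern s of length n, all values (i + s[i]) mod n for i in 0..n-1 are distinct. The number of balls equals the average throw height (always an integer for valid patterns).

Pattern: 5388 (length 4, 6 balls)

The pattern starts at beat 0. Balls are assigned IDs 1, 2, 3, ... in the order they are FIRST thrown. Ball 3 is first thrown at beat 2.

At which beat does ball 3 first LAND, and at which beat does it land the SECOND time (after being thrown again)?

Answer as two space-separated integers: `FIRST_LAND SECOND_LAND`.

Beat 0 (L): throw ball1 h=5 -> lands@5:R; in-air after throw: [b1@5:R]
Beat 1 (R): throw ball2 h=3 -> lands@4:L; in-air after throw: [b2@4:L b1@5:R]
Beat 2 (L): throw ball3 h=8 -> lands@10:L; in-air after throw: [b2@4:L b1@5:R b3@10:L]
Beat 3 (R): throw ball4 h=8 -> lands@11:R; in-air after throw: [b2@4:L b1@5:R b3@10:L b4@11:R]
Beat 4 (L): throw ball2 h=5 -> lands@9:R; in-air after throw: [b1@5:R b2@9:R b3@10:L b4@11:R]
Beat 5 (R): throw ball1 h=3 -> lands@8:L; in-air after throw: [b1@8:L b2@9:R b3@10:L b4@11:R]
Beat 6 (L): throw ball5 h=8 -> lands@14:L; in-air after throw: [b1@8:L b2@9:R b3@10:L b4@11:R b5@14:L]
Beat 7 (R): throw ball6 h=8 -> lands@15:R; in-air after throw: [b1@8:L b2@9:R b3@10:L b4@11:R b5@14:L b6@15:R]
Beat 8 (L): throw ball1 h=5 -> lands@13:R; in-air after throw: [b2@9:R b3@10:L b4@11:R b1@13:R b5@14:L b6@15:R]
Beat 9 (R): throw ball2 h=3 -> lands@12:L; in-air after throw: [b3@10:L b4@11:R b2@12:L b1@13:R b5@14:L b6@15:R]
Beat 10 (L): throw ball3 h=8 -> lands@18:L; in-air after throw: [b4@11:R b2@12:L b1@13:R b5@14:L b6@15:R b3@18:L]
Beat 11 (R): throw ball4 h=8 -> lands@19:R; in-air after throw: [b2@12:L b1@13:R b5@14:L b6@15:R b3@18:L b4@19:R]
Beat 12 (L): throw ball2 h=5 -> lands@17:R; in-air after throw: [b1@13:R b5@14:L b6@15:R b2@17:R b3@18:L b4@19:R]
Beat 13 (R): throw ball1 h=3 -> lands@16:L; in-air after throw: [b5@14:L b6@15:R b1@16:L b2@17:R b3@18:L b4@19:R]
Beat 14 (L): throw ball5 h=8 -> lands@22:L; in-air after throw: [b6@15:R b1@16:L b2@17:R b3@18:L b4@19:R b5@22:L]
Beat 15 (R): throw ball6 h=8 -> lands@23:R; in-air after throw: [b1@16:L b2@17:R b3@18:L b4@19:R b5@22:L b6@23:R]
Beat 16 (L): throw ball1 h=5 -> lands@21:R; in-air after throw: [b2@17:R b3@18:L b4@19:R b1@21:R b5@22:L b6@23:R]
Ball 3: thrown@2 h=8 -> first land @10; rethrown@10 h=8 -> second land @18

Answer: 10 18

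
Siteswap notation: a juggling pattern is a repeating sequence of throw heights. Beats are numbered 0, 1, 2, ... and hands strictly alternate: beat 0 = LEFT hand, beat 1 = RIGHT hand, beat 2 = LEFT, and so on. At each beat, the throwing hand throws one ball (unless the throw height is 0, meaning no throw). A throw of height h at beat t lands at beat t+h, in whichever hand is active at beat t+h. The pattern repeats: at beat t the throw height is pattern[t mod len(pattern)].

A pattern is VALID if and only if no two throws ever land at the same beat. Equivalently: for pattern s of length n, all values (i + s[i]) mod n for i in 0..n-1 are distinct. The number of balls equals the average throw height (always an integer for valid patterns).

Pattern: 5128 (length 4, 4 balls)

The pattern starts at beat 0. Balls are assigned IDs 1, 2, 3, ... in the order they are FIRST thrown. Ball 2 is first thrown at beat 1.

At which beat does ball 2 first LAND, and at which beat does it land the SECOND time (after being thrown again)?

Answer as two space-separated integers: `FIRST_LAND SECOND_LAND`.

Beat 0 (L): throw ball1 h=5 -> lands@5:R; in-air after throw: [b1@5:R]
Beat 1 (R): throw ball2 h=1 -> lands@2:L; in-air after throw: [b2@2:L b1@5:R]
Beat 2 (L): throw ball2 h=2 -> lands@4:L; in-air after throw: [b2@4:L b1@5:R]
Beat 3 (R): throw ball3 h=8 -> lands@11:R; in-air after throw: [b2@4:L b1@5:R b3@11:R]
Beat 4 (L): throw ball2 h=5 -> lands@9:R; in-air after throw: [b1@5:R b2@9:R b3@11:R]
Ball 2: thrown@1 h=1 -> first land @2; rethrown@2 h=2 -> second land @4

Answer: 2 4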